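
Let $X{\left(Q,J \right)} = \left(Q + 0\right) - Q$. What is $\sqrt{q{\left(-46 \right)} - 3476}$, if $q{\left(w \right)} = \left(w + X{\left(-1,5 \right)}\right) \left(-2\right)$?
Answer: $6 i \sqrt{94} \approx 58.172 i$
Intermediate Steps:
$X{\left(Q,J \right)} = 0$ ($X{\left(Q,J \right)} = Q - Q = 0$)
$q{\left(w \right)} = - 2 w$ ($q{\left(w \right)} = \left(w + 0\right) \left(-2\right) = w \left(-2\right) = - 2 w$)
$\sqrt{q{\left(-46 \right)} - 3476} = \sqrt{\left(-2\right) \left(-46\right) - 3476} = \sqrt{92 - 3476} = \sqrt{-3384} = 6 i \sqrt{94}$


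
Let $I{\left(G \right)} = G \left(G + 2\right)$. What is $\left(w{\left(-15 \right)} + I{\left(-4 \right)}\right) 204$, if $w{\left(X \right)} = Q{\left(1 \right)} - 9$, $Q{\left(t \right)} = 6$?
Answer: $1020$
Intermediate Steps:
$I{\left(G \right)} = G \left(2 + G\right)$
$w{\left(X \right)} = -3$ ($w{\left(X \right)} = 6 - 9 = -3$)
$\left(w{\left(-15 \right)} + I{\left(-4 \right)}\right) 204 = \left(-3 - 4 \left(2 - 4\right)\right) 204 = \left(-3 - -8\right) 204 = \left(-3 + 8\right) 204 = 5 \cdot 204 = 1020$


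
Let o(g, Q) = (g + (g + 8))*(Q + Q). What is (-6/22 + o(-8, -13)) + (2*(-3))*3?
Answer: 2087/11 ≈ 189.73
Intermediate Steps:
o(g, Q) = 2*Q*(8 + 2*g) (o(g, Q) = (g + (8 + g))*(2*Q) = (8 + 2*g)*(2*Q) = 2*Q*(8 + 2*g))
(-6/22 + o(-8, -13)) + (2*(-3))*3 = (-6/22 + 4*(-13)*(4 - 8)) + (2*(-3))*3 = ((1/22)*(-6) + 4*(-13)*(-4)) - 6*3 = (-3/11 + 208) - 18 = 2285/11 - 18 = 2087/11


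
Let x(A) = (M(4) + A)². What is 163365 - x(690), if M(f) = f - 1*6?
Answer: -309979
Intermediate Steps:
M(f) = -6 + f (M(f) = f - 6 = -6 + f)
x(A) = (-2 + A)² (x(A) = ((-6 + 4) + A)² = (-2 + A)²)
163365 - x(690) = 163365 - (-2 + 690)² = 163365 - 1*688² = 163365 - 1*473344 = 163365 - 473344 = -309979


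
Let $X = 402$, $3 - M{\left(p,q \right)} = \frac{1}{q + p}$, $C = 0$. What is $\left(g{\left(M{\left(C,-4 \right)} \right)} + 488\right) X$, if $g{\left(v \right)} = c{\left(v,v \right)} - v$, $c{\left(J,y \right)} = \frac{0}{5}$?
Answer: $\frac{389739}{2} \approx 1.9487 \cdot 10^{5}$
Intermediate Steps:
$M{\left(p,q \right)} = 3 - \frac{1}{p + q}$ ($M{\left(p,q \right)} = 3 - \frac{1}{q + p} = 3 - \frac{1}{p + q}$)
$c{\left(J,y \right)} = 0$ ($c{\left(J,y \right)} = 0 \cdot \frac{1}{5} = 0$)
$g{\left(v \right)} = - v$ ($g{\left(v \right)} = 0 - v = - v$)
$\left(g{\left(M{\left(C,-4 \right)} \right)} + 488\right) X = \left(- \frac{-1 + 3 \cdot 0 + 3 \left(-4\right)}{0 - 4} + 488\right) 402 = \left(- \frac{-1 + 0 - 12}{-4} + 488\right) 402 = \left(- \frac{\left(-1\right) \left(-13\right)}{4} + 488\right) 402 = \left(\left(-1\right) \frac{13}{4} + 488\right) 402 = \left(- \frac{13}{4} + 488\right) 402 = \frac{1939}{4} \cdot 402 = \frac{389739}{2}$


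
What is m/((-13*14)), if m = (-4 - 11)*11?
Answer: 165/182 ≈ 0.90659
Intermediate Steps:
m = -165 (m = -15*11 = -165)
m/((-13*14)) = -165/((-13*14)) = -165/(-182) = -165*(-1/182) = 165/182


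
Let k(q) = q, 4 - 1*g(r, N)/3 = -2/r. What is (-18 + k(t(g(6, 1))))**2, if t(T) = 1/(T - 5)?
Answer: 20449/64 ≈ 319.52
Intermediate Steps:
g(r, N) = 12 + 6/r (g(r, N) = 12 - (-6)/r = 12 + 6/r)
t(T) = 1/(-5 + T)
(-18 + k(t(g(6, 1))))**2 = (-18 + 1/(-5 + (12 + 6/6)))**2 = (-18 + 1/(-5 + (12 + 6*(1/6))))**2 = (-18 + 1/(-5 + (12 + 1)))**2 = (-18 + 1/(-5 + 13))**2 = (-18 + 1/8)**2 = (-143/8)**2 = 20449/64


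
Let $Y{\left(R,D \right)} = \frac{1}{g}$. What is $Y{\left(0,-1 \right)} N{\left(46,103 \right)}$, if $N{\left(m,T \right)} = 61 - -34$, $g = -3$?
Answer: $- \frac{95}{3} \approx -31.667$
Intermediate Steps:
$N{\left(m,T \right)} = 95$ ($N{\left(m,T \right)} = 61 + 34 = 95$)
$Y{\left(R,D \right)} = - \frac{1}{3}$ ($Y{\left(R,D \right)} = \frac{1}{-3} = - \frac{1}{3}$)
$Y{\left(0,-1 \right)} N{\left(46,103 \right)} = \left(- \frac{1}{3}\right) 95 = - \frac{95}{3}$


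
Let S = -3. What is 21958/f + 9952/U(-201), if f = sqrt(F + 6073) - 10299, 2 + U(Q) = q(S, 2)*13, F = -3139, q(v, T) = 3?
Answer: 349068699410/1308153093 - 21958*sqrt(326)/35355489 ≈ 266.83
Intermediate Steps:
U(Q) = 37 (U(Q) = -2 + 3*13 = -2 + 39 = 37)
f = -10299 + 3*sqrt(326) (f = sqrt(-3139 + 6073) - 10299 = sqrt(2934) - 10299 = 3*sqrt(326) - 10299 = -10299 + 3*sqrt(326) ≈ -10245.)
21958/f + 9952/U(-201) = 21958/(-10299 + 3*sqrt(326)) + 9952/37 = 9952/37 + 21958/(-10299 + 3*sqrt(326))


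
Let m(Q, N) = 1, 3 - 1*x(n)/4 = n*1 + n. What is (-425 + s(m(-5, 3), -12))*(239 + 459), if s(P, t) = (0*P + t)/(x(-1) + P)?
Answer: -2079342/7 ≈ -2.9705e+5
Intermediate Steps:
x(n) = 12 - 8*n (x(n) = 12 - 4*(n*1 + n) = 12 - 4*(n + n) = 12 - 8*n)
s(P, t) = t/(20 + P) (s(P, t) = (0*P + t)/((12 - 8*(-1)) + P) = (0 + t)/((12 + 8) + P) = t/(20 + P))
(-425 + s(m(-5, 3), -12))*(239 + 459) = (-425 - 12/(20 + 1))*(239 + 459) = (-425 - 12/21)*698 = (-425 - 12*1/21)*698 = (-425 - 4/7)*698 = -2979/7*698 = -2079342/7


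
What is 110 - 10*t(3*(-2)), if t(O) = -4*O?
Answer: -130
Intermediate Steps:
110 - 10*t(3*(-2)) = 110 - (-40)*3*(-2) = 110 - (-40)*(-6) = 110 - 10*24 = 110 - 240 = -130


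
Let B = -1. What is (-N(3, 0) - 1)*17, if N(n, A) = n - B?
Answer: -85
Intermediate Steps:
N(n, A) = 1 + n (N(n, A) = n - 1*(-1) = n + 1 = 1 + n)
(-N(3, 0) - 1)*17 = (-(1 + 3) - 1)*17 = (-1*4 - 1)*17 = (-4 - 1)*17 = -5*17 = -85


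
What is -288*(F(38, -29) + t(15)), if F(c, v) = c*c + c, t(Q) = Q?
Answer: -431136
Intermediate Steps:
F(c, v) = c + c**2 (F(c, v) = c**2 + c = c + c**2)
-288*(F(38, -29) + t(15)) = -288*(38*(1 + 38) + 15) = -288*(38*39 + 15) = -288*(1482 + 15) = -288*1497 = -431136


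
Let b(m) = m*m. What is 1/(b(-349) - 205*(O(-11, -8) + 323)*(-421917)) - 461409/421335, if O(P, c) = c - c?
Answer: -1202364096750377/1097937137517030 ≈ -1.0951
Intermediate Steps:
O(P, c) = 0
b(m) = m²
1/(b(-349) - 205*(O(-11, -8) + 323)*(-421917)) - 461409/421335 = 1/(((-349)² - 205*(0 + 323))*(-421917)) - 461409/421335 = -1/421917/(121801 - 205*323) - 461409*1/421335 = -1/421917/(121801 - 66215) - 153803/140445 = -1/421917/55586 - 153803/140445 = (1/55586)*(-1/421917) - 153803/140445 = -1/23452678362 - 153803/140445 = -1202364096750377/1097937137517030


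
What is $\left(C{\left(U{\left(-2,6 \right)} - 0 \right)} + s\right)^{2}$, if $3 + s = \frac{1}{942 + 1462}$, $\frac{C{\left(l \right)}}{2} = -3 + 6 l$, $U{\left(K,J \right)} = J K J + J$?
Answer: $\frac{3707946913609}{5779216} \approx 6.416 \cdot 10^{5}$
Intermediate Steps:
$U{\left(K,J \right)} = J + K J^{2}$ ($U{\left(K,J \right)} = K J^{2} + J = J + K J^{2}$)
$C{\left(l \right)} = -6 + 12 l$ ($C{\left(l \right)} = 2 \left(-3 + 6 l\right) = -6 + 12 l$)
$s = - \frac{7211}{2404}$ ($s = -3 + \frac{1}{942 + 1462} = -3 + \frac{1}{2404} = - \frac{7211}{2404} \approx -2.9996$)
$\left(C{\left(U{\left(-2,6 \right)} - 0 \right)} + s\right)^{2} = \left(\left(-6 + 12 \left(6 \left(1 + 6 \left(-2\right)\right) - 0\right)\right) - \frac{7211}{2404}\right)^{2} = \left(\left(-6 + 12 \left(6 \left(1 - 12\right) + 0\right)\right) - \frac{7211}{2404}\right)^{2} = \left(\left(-6 + 12 \left(6 \left(-11\right) + 0\right)\right) - \frac{7211}{2404}\right)^{2} = \left(\left(-6 + 12 \left(-66 + 0\right)\right) - \frac{7211}{2404}\right)^{2} = \left(\left(-6 + 12 \left(-66\right)\right) - \frac{7211}{2404}\right)^{2} = \left(\left(-6 - 792\right) - \frac{7211}{2404}\right)^{2} = \left(-798 - \frac{7211}{2404}\right)^{2} = \left(- \frac{1925603}{2404}\right)^{2} = \frac{3707946913609}{5779216}$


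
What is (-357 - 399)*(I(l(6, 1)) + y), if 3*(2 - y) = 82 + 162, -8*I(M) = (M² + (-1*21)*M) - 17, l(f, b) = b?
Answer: 112959/2 ≈ 56480.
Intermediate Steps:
I(M) = 17/8 - M²/8 + 21*M/8 (I(M) = -((M² + (-1*21)*M) - 17)/8 = -((M² - 21*M) - 17)/8 = -(-17 + M² - 21*M)/8 = 17/8 - M²/8 + 21*M/8)
y = -238/3 (y = 2 - (82 + 162)/3 = 2 - ⅓*244 = 2 - 244/3 = -238/3 ≈ -79.333)
(-357 - 399)*(I(l(6, 1)) + y) = (-357 - 399)*((17/8 - ⅛*1² + (21/8)*1) - 238/3) = -756*((17/8 - ⅛*1 + 21/8) - 238/3) = -756*((17/8 - ⅛ + 21/8) - 238/3) = -756*(37/8 - 238/3) = -756*(-1793/24) = 112959/2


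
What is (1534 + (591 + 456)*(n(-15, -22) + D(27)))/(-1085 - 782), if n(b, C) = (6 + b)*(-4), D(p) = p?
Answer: -67495/1867 ≈ -36.152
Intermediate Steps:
n(b, C) = -24 - 4*b
(1534 + (591 + 456)*(n(-15, -22) + D(27)))/(-1085 - 782) = (1534 + (591 + 456)*((-24 - 4*(-15)) + 27))/(-1085 - 782) = (1534 + 1047*((-24 + 60) + 27))/(-1867) = (1534 + 1047*(36 + 27))*(-1/1867) = (1534 + 1047*63)*(-1/1867) = (1534 + 65961)*(-1/1867) = 67495*(-1/1867) = -67495/1867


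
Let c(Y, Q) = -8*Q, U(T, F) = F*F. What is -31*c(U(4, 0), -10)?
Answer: -2480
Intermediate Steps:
U(T, F) = F²
-31*c(U(4, 0), -10) = -(-248)*(-10) = -31*80 = -2480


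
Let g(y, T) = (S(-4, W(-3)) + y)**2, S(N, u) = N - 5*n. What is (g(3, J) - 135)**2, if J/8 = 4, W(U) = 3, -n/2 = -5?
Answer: 6081156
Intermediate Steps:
n = 10 (n = -2*(-5) = 10)
J = 32 (J = 8*4 = 32)
S(N, u) = -50 + N (S(N, u) = N - 5*10 = N - 50 = -50 + N)
g(y, T) = (-54 + y)**2 (g(y, T) = ((-50 - 4) + y)**2 = (-54 + y)**2)
(g(3, J) - 135)**2 = ((-54 + 3)**2 - 135)**2 = ((-51)**2 - 135)**2 = (2601 - 135)**2 = 2466**2 = 6081156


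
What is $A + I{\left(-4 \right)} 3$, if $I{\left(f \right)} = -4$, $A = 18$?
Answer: $6$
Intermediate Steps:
$A + I{\left(-4 \right)} 3 = 18 - 12 = 6$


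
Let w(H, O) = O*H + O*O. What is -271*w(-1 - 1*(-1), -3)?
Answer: -2439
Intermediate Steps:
w(H, O) = O² + H*O (w(H, O) = H*O + O² = O² + H*O)
-271*w(-1 - 1*(-1), -3) = -(-813)*((-1 - 1*(-1)) - 3) = -(-813)*((-1 + 1) - 3) = -(-813)*(0 - 3) = -(-813)*(-3) = -271*9 = -2439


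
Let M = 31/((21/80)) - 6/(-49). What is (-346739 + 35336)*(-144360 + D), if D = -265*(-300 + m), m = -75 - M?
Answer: 208393482625/49 ≈ 4.2529e+9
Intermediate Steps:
M = 17378/147 (M = 31/((21*(1/80))) - 6*(-1/49) = 31/(21/80) + 6/49 = 31*(80/21) + 6/49 = 2480/21 + 6/49 = 17378/147 ≈ 118.22)
m = -28403/147 (m = -75 - 1*17378/147 = -75 - 17378/147 = -28403/147 ≈ -193.22)
D = 19213295/147 (D = -265*(-300 - 28403/147) = -265*(-72503/147) = 19213295/147 ≈ 1.3070e+5)
(-346739 + 35336)*(-144360 + D) = (-346739 + 35336)*(-144360 + 19213295/147) = -311403*(-2007625/147) = 208393482625/49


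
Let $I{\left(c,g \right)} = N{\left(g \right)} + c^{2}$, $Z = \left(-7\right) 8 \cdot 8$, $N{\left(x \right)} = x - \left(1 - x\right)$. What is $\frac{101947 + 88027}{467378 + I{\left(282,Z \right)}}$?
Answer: $\frac{189974}{546005} \approx 0.34793$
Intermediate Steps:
$N{\left(x \right)} = -1 + 2 x$ ($N{\left(x \right)} = x + \left(-1 + x\right) = -1 + 2 x$)
$Z = -448$ ($Z = \left(-56\right) 8 = -448$)
$I{\left(c,g \right)} = -1 + c^{2} + 2 g$ ($I{\left(c,g \right)} = \left(-1 + 2 g\right) + c^{2} = -1 + c^{2} + 2 g$)
$\frac{101947 + 88027}{467378 + I{\left(282,Z \right)}} = \frac{101947 + 88027}{467378 + \left(-1 + 282^{2} + 2 \left(-448\right)\right)} = \frac{189974}{467378 - -78627} = \frac{189974}{467378 + 78627} = \frac{189974}{546005}$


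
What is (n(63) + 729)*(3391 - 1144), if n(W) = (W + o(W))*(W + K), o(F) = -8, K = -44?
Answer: 3986178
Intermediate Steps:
n(W) = (-44 + W)*(-8 + W) (n(W) = (W - 8)*(W - 44) = (-8 + W)*(-44 + W) = (-44 + W)*(-8 + W))
(n(63) + 729)*(3391 - 1144) = ((352 + 63² - 52*63) + 729)*(3391 - 1144) = ((352 + 3969 - 3276) + 729)*2247 = (1045 + 729)*2247 = 1774*2247 = 3986178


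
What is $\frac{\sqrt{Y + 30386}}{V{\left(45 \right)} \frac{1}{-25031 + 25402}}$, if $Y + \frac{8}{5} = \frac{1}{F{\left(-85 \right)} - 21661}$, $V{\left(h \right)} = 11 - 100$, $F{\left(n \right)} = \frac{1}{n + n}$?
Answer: $- \frac{106 \sqrt{2575050584621560815}}{234093585} \approx -726.62$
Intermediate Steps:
$F{\left(n \right)} = \frac{1}{2 n}$
$V{\left(h \right)} = -89$
$Y = - \frac{29459818}{18411855}$ ($Y = - \frac{8}{5} + \frac{1}{\frac{1}{2 \left(-85\right)} - 21661} = - \frac{8}{5} + \frac{1}{\frac{1}{2} \left(- \frac{1}{85}\right) - 21661} = - \frac{8}{5} + \frac{1}{- \frac{1}{170} - 21661} = - \frac{8}{5} + \frac{1}{- \frac{3682371}{170}} = - \frac{8}{5} - \frac{170}{3682371} = - \frac{29459818}{18411855} \approx -1.6$)
$\frac{\sqrt{Y + 30386}}{V{\left(45 \right)} \frac{1}{-25031 + 25402}} = \frac{\sqrt{- \frac{29459818}{18411855} + 30386}}{\left(-89\right) \frac{1}{-25031 + 25402}} = \frac{\sqrt{\frac{559433166212}{18411855}}}{\left(-89\right) \frac{1}{371}} = \frac{\frac{2}{18411855} \sqrt{2575050584621560815}}{\left(-89\right) \frac{1}{371}} = \frac{\frac{2}{18411855} \sqrt{2575050584621560815}}{- \frac{89}{371}} = \frac{2 \sqrt{2575050584621560815}}{18411855} \left(- \frac{371}{89}\right) = - \frac{106 \sqrt{2575050584621560815}}{234093585}$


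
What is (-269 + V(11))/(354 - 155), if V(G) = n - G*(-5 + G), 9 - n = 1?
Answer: -327/199 ≈ -1.6432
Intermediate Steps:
n = 8 (n = 9 - 1*1 = 9 - 1 = 8)
V(G) = 8 - G*(-5 + G)
(-269 + V(11))/(354 - 155) = (-269 + (8 - 1*11² + 5*11))/(354 - 155) = (-269 + (8 - 1*121 + 55))/199 = (-269 + (8 - 121 + 55))*(1/199) = (-269 - 58)*(1/199) = -327*1/199 = -327/199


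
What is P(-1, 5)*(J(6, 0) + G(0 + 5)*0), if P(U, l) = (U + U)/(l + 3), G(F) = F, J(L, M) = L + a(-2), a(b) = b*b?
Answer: -5/2 ≈ -2.5000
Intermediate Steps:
a(b) = b**2
J(L, M) = 4 + L (J(L, M) = L + (-2)**2 = L + 4 = 4 + L)
P(U, l) = 2*U/(3 + l) (P(U, l) = (2*U)/(3 + l) = 2*U/(3 + l))
P(-1, 5)*(J(6, 0) + G(0 + 5)*0) = (2*(-1)/(3 + 5))*((4 + 6) + (0 + 5)*0) = (2*(-1)/8)*(10 + 5*0) = (2*(-1)*(1/8))*(10 + 0) = -1/4*10 = -5/2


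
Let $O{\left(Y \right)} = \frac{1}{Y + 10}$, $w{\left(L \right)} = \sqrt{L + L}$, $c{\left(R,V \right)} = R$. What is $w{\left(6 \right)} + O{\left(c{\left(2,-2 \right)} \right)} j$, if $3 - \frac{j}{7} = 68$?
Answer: $- \frac{455}{12} + 2 \sqrt{3} \approx -34.453$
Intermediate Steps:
$j = -455$ ($j = 21 - 476 = -455$)
$w{\left(L \right)} = \sqrt{2} \sqrt{L}$ ($w{\left(L \right)} = \sqrt{2 L} = \sqrt{2} \sqrt{L}$)
$O{\left(Y \right)} = \frac{1}{10 + Y}$
$w{\left(6 \right)} + O{\left(c{\left(2,-2 \right)} \right)} j = \sqrt{2} \sqrt{6} + \frac{1}{10 + 2} \left(-455\right) = 2 \sqrt{3} + \frac{1}{12} \left(-455\right) = 2 \sqrt{3} - \frac{455}{12} = - \frac{455}{12} + 2 \sqrt{3}$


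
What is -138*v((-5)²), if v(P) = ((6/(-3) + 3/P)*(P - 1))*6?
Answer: 933984/25 ≈ 37359.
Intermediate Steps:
v(P) = 6*(-1 + P)*(-2 + 3/P) (v(P) = ((6*(-⅓) + 3/P)*(-1 + P))*6 = ((-2 + 3/P)*(-1 + P))*6 = ((-1 + P)*(-2 + 3/P))*6 = 6*(-1 + P)*(-2 + 3/P))
-138*v((-5)²) = -138*(30 - 18/((-5)²) - 12*(-5)²) = -138*(30 - 18/25 - 12*25) = -138*(30 - 18*1/25 - 300) = -138*(30 - 18/25 - 300) = -138*(-6768/25) = 933984/25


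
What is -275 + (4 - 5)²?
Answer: -274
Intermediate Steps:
-275 + (4 - 5)² = -275 + (-1)² = -275 + 1 = -274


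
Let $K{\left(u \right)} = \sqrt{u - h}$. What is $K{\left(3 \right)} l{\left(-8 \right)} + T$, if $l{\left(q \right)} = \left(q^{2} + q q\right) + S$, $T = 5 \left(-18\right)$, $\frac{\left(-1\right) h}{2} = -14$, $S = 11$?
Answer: $-90 + 695 i \approx -90.0 + 695.0 i$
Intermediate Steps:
$h = 28$ ($h = \left(-2\right) \left(-14\right) = 28$)
$K{\left(u \right)} = \sqrt{-28 + u}$ ($K{\left(u \right)} = \sqrt{u - 28} = \sqrt{-28 + u}$)
$T = -90$
$l{\left(q \right)} = 11 + 2 q^{2}$ ($l{\left(q \right)} = \left(q^{2} + q q\right) + 11 = \left(q^{2} + q^{2}\right) + 11 = 2 q^{2} + 11 = 11 + 2 q^{2}$)
$K{\left(3 \right)} l{\left(-8 \right)} + T = \sqrt{-28 + 3} \left(11 + 2 \left(-8\right)^{2}\right) - 90 = \sqrt{-25} \left(11 + 2 \cdot 64\right) - 90 = 5 i \left(11 + 128\right) - 90 = 5 i 139 - 90 = 695 i - 90 = -90 + 695 i$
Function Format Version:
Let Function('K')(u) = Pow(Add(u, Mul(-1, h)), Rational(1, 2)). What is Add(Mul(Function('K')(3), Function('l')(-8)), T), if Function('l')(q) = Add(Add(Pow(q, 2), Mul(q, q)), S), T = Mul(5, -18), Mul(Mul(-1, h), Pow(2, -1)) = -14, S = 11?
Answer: Add(-90, Mul(695, I)) ≈ Add(-90.000, Mul(695.00, I))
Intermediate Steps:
h = 28 (h = Mul(-2, -14) = 28)
Function('K')(u) = Pow(Add(-28, u), Rational(1, 2)) (Function('K')(u) = Pow(Add(u, Mul(-1, 28)), Rational(1, 2)) = Pow(Add(u, -28), Rational(1, 2)) = Pow(Add(-28, u), Rational(1, 2)))
T = -90
Function('l')(q) = Add(11, Mul(2, Pow(q, 2))) (Function('l')(q) = Add(Add(Pow(q, 2), Mul(q, q)), 11) = Add(Add(Pow(q, 2), Pow(q, 2)), 11) = Add(Mul(2, Pow(q, 2)), 11) = Add(11, Mul(2, Pow(q, 2))))
Add(Mul(Function('K')(3), Function('l')(-8)), T) = Add(Mul(Pow(Add(-28, 3), Rational(1, 2)), Add(11, Mul(2, Pow(-8, 2)))), -90) = Add(Mul(Pow(-25, Rational(1, 2)), Add(11, Mul(2, 64))), -90) = Add(Mul(Mul(5, I), Add(11, 128)), -90) = Add(Mul(Mul(5, I), 139), -90) = Add(Mul(695, I), -90) = Add(-90, Mul(695, I))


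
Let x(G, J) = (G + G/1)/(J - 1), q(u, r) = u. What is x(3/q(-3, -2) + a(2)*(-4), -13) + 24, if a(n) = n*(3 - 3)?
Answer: 169/7 ≈ 24.143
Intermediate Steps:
a(n) = 0 (a(n) = n*0 = 0)
x(G, J) = 2*G/(-1 + J) (x(G, J) = (G + G*1)/(-1 + J) = (G + G)/(-1 + J) = (2*G)/(-1 + J) = 2*G/(-1 + J))
x(3/q(-3, -2) + a(2)*(-4), -13) + 24 = 2*(3/(-3) + 0*(-4))/(-1 - 13) + 24 = 2*(3*(-⅓) + 0)/(-14) + 24 = 2*(-1 + 0)*(-1/14) + 24 = 2*(-1)*(-1/14) + 24 = ⅐ + 24 = 169/7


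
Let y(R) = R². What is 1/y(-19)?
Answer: 1/361 ≈ 0.0027701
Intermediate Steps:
1/y(-19) = 1/((-19)²) = 1/361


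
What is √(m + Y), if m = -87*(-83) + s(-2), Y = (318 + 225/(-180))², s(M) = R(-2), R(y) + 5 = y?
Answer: √1720713/4 ≈ 327.94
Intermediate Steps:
R(y) = -5 + y
s(M) = -7 (s(M) = -5 - 2 = -7)
Y = 1605289/16 (Y = (318 + 225*(-1/180))² = (318 - 5/4)² = (1267/4)² = 1605289/16 ≈ 1.0033e+5)
m = 7214 (m = -87*(-83) - 7 = 7221 - 7 = 7214)
√(m + Y) = √(7214 + 1605289/16) = √(1720713/16) = √1720713/4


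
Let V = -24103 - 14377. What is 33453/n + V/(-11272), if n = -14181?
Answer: 7025111/6660343 ≈ 1.0548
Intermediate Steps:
V = -38480
33453/n + V/(-11272) = 33453/(-14181) - 38480/(-11272) = 33453*(-1/14181) - 38480*(-1/11272) = -11151/4727 + 4810/1409 = 7025111/6660343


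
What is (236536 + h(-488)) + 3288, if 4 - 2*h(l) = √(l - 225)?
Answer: 239826 - I*√713/2 ≈ 2.3983e+5 - 13.351*I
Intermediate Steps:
h(l) = 2 - √(-225 + l)/2 (h(l) = 2 - √(l - 225)/2 = 2 - √(-225 + l)/2)
(236536 + h(-488)) + 3288 = (236536 + (2 - √(-225 - 488)/2)) + 3288 = (236536 + (2 - I*√713/2)) + 3288 = (236538 - I*√713/2) + 3288 = 239826 - I*√713/2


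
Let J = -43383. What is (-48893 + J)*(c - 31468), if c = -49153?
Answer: 7439383396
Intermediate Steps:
(-48893 + J)*(c - 31468) = (-48893 - 43383)*(-49153 - 31468) = -92276*(-80621) = 7439383396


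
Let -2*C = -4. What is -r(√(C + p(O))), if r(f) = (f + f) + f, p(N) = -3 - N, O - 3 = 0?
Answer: -6*I ≈ -6.0*I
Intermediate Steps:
O = 3 (O = 3 + 0 = 3)
C = 2 (C = -½*(-4) = 2)
r(f) = 3*f (r(f) = 2*f + f = 3*f)
-r(√(C + p(O))) = -3*√(2 + (-3 - 1*3)) = -3*√(2 + (-3 - 3)) = -3*√(2 - 6) = -3*√(-4) = -3*2*I = -6*I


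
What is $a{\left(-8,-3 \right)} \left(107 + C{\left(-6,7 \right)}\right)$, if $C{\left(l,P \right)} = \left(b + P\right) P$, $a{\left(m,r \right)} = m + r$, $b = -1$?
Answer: $-1639$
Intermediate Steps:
$C{\left(l,P \right)} = P \left(-1 + P\right)$ ($C{\left(l,P \right)} = \left(-1 + P\right) P = P \left(-1 + P\right)$)
$a{\left(-8,-3 \right)} \left(107 + C{\left(-6,7 \right)}\right) = \left(-8 - 3\right) \left(107 + 7 \left(-1 + 7\right)\right) = - 11 \left(107 + 7 \cdot 6\right) = - 11 \left(107 + 42\right) = \left(-11\right) 149 = -1639$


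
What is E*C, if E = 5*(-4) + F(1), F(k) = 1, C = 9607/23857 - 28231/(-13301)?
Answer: -15224503806/317321957 ≈ -47.978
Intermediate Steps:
C = 801289674/317321957 (C = 9607*(1/23857) - 28231*(-1/13301) = 9607/23857 + 28231/13301 = 801289674/317321957 ≈ 2.5252)
E = -19 (E = 5*(-4) + 1 = -20 + 1 = -19)
E*C = -19*801289674/317321957 = -15224503806/317321957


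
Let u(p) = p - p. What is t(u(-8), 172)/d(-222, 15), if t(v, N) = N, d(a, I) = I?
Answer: 172/15 ≈ 11.467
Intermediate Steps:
u(p) = 0
t(u(-8), 172)/d(-222, 15) = 172/15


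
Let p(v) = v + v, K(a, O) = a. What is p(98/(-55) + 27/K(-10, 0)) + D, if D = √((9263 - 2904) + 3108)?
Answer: -493/55 + √9467 ≈ 88.335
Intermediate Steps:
p(v) = 2*v
D = √9467 (D = √(6359 + 3108) = √9467 ≈ 97.298)
p(98/(-55) + 27/K(-10, 0)) + D = 2*(98/(-55) + 27/(-10)) + √9467 = 2*(98*(-1/55) + 27*(-⅒)) + √9467 = 2*(-98/55 - 27/10) + √9467 = 2*(-493/110) + √9467 = -493/55 + √9467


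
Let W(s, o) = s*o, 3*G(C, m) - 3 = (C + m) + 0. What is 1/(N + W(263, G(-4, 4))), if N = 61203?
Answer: 1/61466 ≈ 1.6269e-5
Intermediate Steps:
G(C, m) = 1 + C/3 + m/3 (G(C, m) = 1 + ((C + m) + 0)/3 = 1 + (C + m)/3 = 1 + (C/3 + m/3) = 1 + C/3 + m/3)
W(s, o) = o*s
1/(N + W(263, G(-4, 4))) = 1/(61203 + (1 + (1/3)*(-4) + (1/3)*4)*263) = 1/(61203 + (1 - 4/3 + 4/3)*263) = 1/(61203 + 1*263) = 1/(61203 + 263) = 1/61466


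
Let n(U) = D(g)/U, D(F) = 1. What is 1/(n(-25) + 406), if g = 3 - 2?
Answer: 25/10149 ≈ 0.0024633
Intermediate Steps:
g = 1
n(U) = 1/U
1/(n(-25) + 406) = 1/(1/(-25) + 406) = 1/(-1/25 + 406) = 1/(10149/25) = 25/10149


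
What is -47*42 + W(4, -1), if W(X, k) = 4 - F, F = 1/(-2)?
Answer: -3939/2 ≈ -1969.5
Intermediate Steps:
F = -½ ≈ -0.50000
W(X, k) = 9/2 (W(X, k) = 4 - 1*(-½) = 4 + ½ = 9/2)
-47*42 + W(4, -1) = -47*42 + 9/2 = -1974 + 9/2 = -3939/2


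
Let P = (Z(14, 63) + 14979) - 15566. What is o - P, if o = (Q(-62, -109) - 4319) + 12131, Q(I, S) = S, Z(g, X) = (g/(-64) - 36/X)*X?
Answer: 266873/32 ≈ 8339.8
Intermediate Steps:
Z(g, X) = X*(-36/X - g/64) (Z(g, X) = (g*(-1/64) - 36/X)*X = (-g/64 - 36/X)*X = (-36/X - g/64)*X = X*(-36/X - g/64))
P = -20377/32 (P = ((-36 - 1/64*63*14) + 14979) - 15566 = ((-36 - 441/32) + 14979) - 15566 = (-1593/32 + 14979) - 15566 = 477735/32 - 15566 = -20377/32 ≈ -636.78)
o = 7703 (o = (-109 - 4319) + 12131 = -4428 + 12131 = 7703)
o - P = 7703 - 1*(-20377/32) = 7703 + 20377/32 = 266873/32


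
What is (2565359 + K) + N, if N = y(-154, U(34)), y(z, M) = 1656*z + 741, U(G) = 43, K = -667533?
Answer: 1643543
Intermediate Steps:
y(z, M) = 741 + 1656*z
N = -254283 (N = 741 + 1656*(-154) = 741 - 255024 = -254283)
(2565359 + K) + N = (2565359 - 667533) - 254283 = 1897826 - 254283 = 1643543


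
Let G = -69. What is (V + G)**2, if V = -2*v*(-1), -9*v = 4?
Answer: 395641/81 ≈ 4884.5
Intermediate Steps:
v = -4/9 (v = -1/9*4 = -4/9 ≈ -0.44444)
V = -8/9 (V = -2*(-4/9)*(-1) = (8/9)*(-1) = -8/9 ≈ -0.88889)
(V + G)**2 = (-8/9 - 69)**2 = (-629/9)**2 = 395641/81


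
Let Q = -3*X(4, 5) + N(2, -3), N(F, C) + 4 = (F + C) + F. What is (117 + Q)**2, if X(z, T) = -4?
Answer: 15876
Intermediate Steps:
N(F, C) = -4 + C + 2*F (N(F, C) = -4 + ((F + C) + F) = -4 + ((C + F) + F) = -4 + (C + 2*F) = -4 + C + 2*F)
Q = 9 (Q = -3*(-4) + (-4 - 3 + 2*2) = 12 + (-4 - 3 + 4) = 12 - 3 = 9)
(117 + Q)**2 = (117 + 9)**2 = 126**2 = 15876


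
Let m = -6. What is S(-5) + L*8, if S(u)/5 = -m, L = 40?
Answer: 350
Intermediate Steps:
S(u) = 30 (S(u) = 5*(-1*(-6)) = 5*6 = 30)
S(-5) + L*8 = 30 + 40*8 = 30 + 320 = 350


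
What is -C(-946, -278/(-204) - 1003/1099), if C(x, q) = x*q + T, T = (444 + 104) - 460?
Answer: 18932903/56049 ≈ 337.79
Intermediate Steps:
T = 88 (T = 548 - 460 = 88)
C(x, q) = 88 + q*x (C(x, q) = x*q + 88 = q*x + 88 = 88 + q*x)
-C(-946, -278/(-204) - 1003/1099) = -(88 + (-278/(-204) - 1003/1099)*(-946)) = -(88 + (-278*(-1/204) - 1003*1/1099)*(-946)) = -(88 + (139/102 - 1003/1099)*(-946)) = -(88 + (50455/112098)*(-946)) = -(88 - 23865215/56049) = -1*(-18932903/56049) = 18932903/56049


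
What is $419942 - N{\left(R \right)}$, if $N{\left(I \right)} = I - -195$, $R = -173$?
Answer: $419920$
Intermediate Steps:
$N{\left(I \right)} = 195 + I$ ($N{\left(I \right)} = I + 195 = 195 + I$)
$419942 - N{\left(R \right)} = 419942 - \left(195 - 173\right) = 419942 - 22 = 419920$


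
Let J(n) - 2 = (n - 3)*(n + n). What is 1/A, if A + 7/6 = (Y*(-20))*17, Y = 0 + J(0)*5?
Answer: -6/20407 ≈ -0.00029402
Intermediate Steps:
J(n) = 2 + 2*n*(-3 + n) (J(n) = 2 + (n - 3)*(n + n) = 2 + (-3 + n)*(2*n) = 2 + 2*n*(-3 + n))
Y = 10 (Y = 0 + (2 - 6*0 + 2*0**2)*5 = 0 + (2 + 0 + 2*0)*5 = 0 + (2 + 0 + 0)*5 = 0 + 2*5 = 0 + 10 = 10)
A = -20407/6 (A = -7/6 + (10*(-20))*17 = -7/6 - 200*17 = -7/6 - 3400 = -20407/6 ≈ -3401.2)
1/A = 1/(-20407/6) = -6/20407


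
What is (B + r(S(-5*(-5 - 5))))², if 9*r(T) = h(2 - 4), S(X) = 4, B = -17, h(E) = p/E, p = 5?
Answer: 96721/324 ≈ 298.52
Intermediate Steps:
h(E) = 5/E
r(T) = -5/18 (r(T) = (5/(2 - 4))/9 = (5/(-2))/9 = (5*(-½))/9 = (⅑)*(-5/2) = -5/18)
(B + r(S(-5*(-5 - 5))))² = (-17 - 5/18)² = (-311/18)² = 96721/324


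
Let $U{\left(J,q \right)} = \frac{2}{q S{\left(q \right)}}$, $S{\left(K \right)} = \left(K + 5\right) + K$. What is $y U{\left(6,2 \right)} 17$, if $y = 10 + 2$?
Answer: $\frac{68}{3} \approx 22.667$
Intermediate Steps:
$S{\left(K \right)} = 5 + 2 K$ ($S{\left(K \right)} = \left(5 + K\right) + K = 5 + 2 K$)
$y = 12$
$U{\left(J,q \right)} = \frac{2}{q \left(5 + 2 q\right)}$
$y U{\left(6,2 \right)} 17 = 12 \frac{2}{2 \left(5 + 2 \cdot 2\right)} 17 = 12 \cdot 2 \cdot \frac{1}{2} \frac{1}{5 + 4} \cdot 17 = 12 \cdot 2 \cdot \frac{1}{2} \cdot \frac{1}{9} \cdot 17 = 12 \cdot \frac{1}{9} \cdot 17 = \frac{4}{3} \cdot 17 = \frac{68}{3}$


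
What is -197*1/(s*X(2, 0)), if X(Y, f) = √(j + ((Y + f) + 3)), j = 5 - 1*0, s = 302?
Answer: -197*√10/3020 ≈ -0.20628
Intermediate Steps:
j = 5 (j = 5 + 0 = 5)
X(Y, f) = √(8 + Y + f) (X(Y, f) = √(5 + ((Y + f) + 3)) = √(5 + (3 + Y + f)) = √(8 + Y + f))
-197*1/(s*X(2, 0)) = -197*1/(302*√(8 + 2 + 0)) = -197*√10/3020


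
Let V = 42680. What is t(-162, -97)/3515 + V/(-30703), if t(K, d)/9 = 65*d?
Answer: -378452387/21584209 ≈ -17.534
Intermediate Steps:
t(K, d) = 585*d (t(K, d) = 9*(65*d) = 585*d)
t(-162, -97)/3515 + V/(-30703) = (585*(-97))/3515 + 42680/(-30703) = -56745*1/3515 + 42680*(-1/30703) = -11349/703 - 42680/30703 = -378452387/21584209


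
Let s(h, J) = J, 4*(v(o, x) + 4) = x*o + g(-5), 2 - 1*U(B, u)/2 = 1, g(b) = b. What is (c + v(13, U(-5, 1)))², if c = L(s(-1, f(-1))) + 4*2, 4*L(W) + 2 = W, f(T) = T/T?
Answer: 81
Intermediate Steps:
f(T) = 1
U(B, u) = 2 (U(B, u) = 4 - 2*1 = 4 - 2 = 2)
v(o, x) = -21/4 + o*x/4 (v(o, x) = -4 + (x*o - 5)/4 = -4 + (o*x - 5)/4 = -4 + (-5 + o*x)/4 = -4 + (-5/4 + o*x/4) = -21/4 + o*x/4)
L(W) = -½ + W/4
c = 31/4 (c = (-½ + (¼)*1) + 4*2 = (-½ + ¼) + 8 = -¼ + 8 = 31/4 ≈ 7.7500)
(c + v(13, U(-5, 1)))² = (31/4 + (-21/4 + (¼)*13*2))² = (31/4 + (-21/4 + 13/2))² = (31/4 + 5/4)² = 9² = 81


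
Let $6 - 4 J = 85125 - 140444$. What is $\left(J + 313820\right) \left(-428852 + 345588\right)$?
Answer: $-27281553680$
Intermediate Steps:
$J = \frac{55325}{4}$ ($J = \frac{3}{2} - \frac{85125 - 140444}{4} = \frac{3}{2} - - \frac{55319}{4} = \frac{3}{2} + \frac{55319}{4} = \frac{55325}{4} \approx 13831.0$)
$\left(J + 313820\right) \left(-428852 + 345588\right) = \left(\frac{55325}{4} + 313820\right) \left(-428852 + 345588\right) = \frac{1310605}{4} \left(-83264\right) = -27281553680$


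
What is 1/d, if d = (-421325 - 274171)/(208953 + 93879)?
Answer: -12618/28979 ≈ -0.43542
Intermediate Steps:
d = -28979/12618 (d = -695496/302832 = -695496*1/302832 = -28979/12618 ≈ -2.2966)
1/d = 1/(-28979/12618) = -12618/28979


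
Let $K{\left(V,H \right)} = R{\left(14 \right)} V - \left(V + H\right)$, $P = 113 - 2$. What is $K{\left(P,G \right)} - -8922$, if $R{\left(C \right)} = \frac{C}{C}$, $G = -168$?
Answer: $9090$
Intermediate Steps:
$R{\left(C \right)} = 1$
$P = 111$
$K{\left(V,H \right)} = - H$ ($K{\left(V,H \right)} = 1 V - \left(V + H\right) = V - \left(H + V\right) = - H$)
$K{\left(P,G \right)} - -8922 = \left(-1\right) \left(-168\right) - -8922 = 168 + 8922 = 9090$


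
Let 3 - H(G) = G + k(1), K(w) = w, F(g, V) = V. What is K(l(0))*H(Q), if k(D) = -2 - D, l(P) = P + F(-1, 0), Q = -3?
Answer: 0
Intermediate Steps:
l(P) = P (l(P) = P + 0 = P)
H(G) = 6 - G (H(G) = 3 - (G + (-2 - 1*1)) = 3 - (G + (-2 - 1)) = 3 - (G - 3) = 3 - (-3 + G) = 3 + (3 - G) = 6 - G)
K(l(0))*H(Q) = 0*(6 - 1*(-3)) = 0*(6 + 3) = 0*9 = 0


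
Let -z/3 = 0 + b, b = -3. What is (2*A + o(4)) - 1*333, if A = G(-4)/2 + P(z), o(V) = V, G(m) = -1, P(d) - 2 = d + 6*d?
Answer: -200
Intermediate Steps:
z = 9 (z = -3*(0 - 3) = -3*(-3) = 9)
P(d) = 2 + 7*d (P(d) = 2 + (d + 6*d) = 2 + 7*d)
A = 129/2 (A = -1/2 + (2 + 7*9) = -1*½ + (2 + 63) = -½ + 65 = 129/2 ≈ 64.500)
(2*A + o(4)) - 1*333 = (2*(129/2) + 4) - 1*333 = (129 + 4) - 333 = 133 - 333 = -200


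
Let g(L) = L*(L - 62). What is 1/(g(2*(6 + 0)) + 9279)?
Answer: 1/8679 ≈ 0.00011522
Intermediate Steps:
g(L) = L*(-62 + L)
1/(g(2*(6 + 0)) + 9279) = 1/((2*(6 + 0))*(-62 + 2*(6 + 0)) + 9279) = 1/((2*6)*(-62 + 2*6) + 9279) = 1/(12*(-62 + 12) + 9279) = 1/(12*(-50) + 9279) = 1/(-600 + 9279) = 1/8679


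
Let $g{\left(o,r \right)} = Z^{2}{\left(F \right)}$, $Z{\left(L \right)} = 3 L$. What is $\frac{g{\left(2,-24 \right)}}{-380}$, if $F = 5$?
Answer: $- \frac{45}{76} \approx -0.5921$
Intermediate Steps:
$g{\left(o,r \right)} = 225$ ($g{\left(o,r \right)} = \left(3 \cdot 5\right)^{2} = 15^{2} = 225$)
$\frac{g{\left(2,-24 \right)}}{-380} = \frac{225}{-380} = 225 \left(- \frac{1}{380}\right) = - \frac{45}{76}$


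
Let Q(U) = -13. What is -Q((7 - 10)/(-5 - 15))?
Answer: 13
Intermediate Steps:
-Q((7 - 10)/(-5 - 15)) = -1*(-13) = 13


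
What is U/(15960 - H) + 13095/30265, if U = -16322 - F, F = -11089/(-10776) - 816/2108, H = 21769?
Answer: 38087302212563/11746035983112 ≈ 3.2426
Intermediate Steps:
F = 214447/334056 (F = -11089*(-1/10776) - 816*1/2108 = 11089/10776 - 12/31 = 214447/334056 ≈ 0.64195)
U = -5452676479/334056 (U = -16322 - 1*214447/334056 = -16322 - 214447/334056 = -5452676479/334056 ≈ -16323.)
U/(15960 - H) + 13095/30265 = -5452676479/(334056*(15960 - 1*21769)) + 13095/30265 = -5452676479/(334056*(15960 - 21769)) + 13095*(1/30265) = -5452676479/334056/(-5809) + 2619/6053 = -5452676479/334056*(-1/5809) + 2619/6053 = 5452676479/1940531304 + 2619/6053 = 38087302212563/11746035983112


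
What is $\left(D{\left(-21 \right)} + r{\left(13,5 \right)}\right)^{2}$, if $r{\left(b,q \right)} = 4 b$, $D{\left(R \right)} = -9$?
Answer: $1849$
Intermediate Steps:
$\left(D{\left(-21 \right)} + r{\left(13,5 \right)}\right)^{2} = \left(-9 + 4 \cdot 13\right)^{2} = \left(-9 + 52\right)^{2} = 43^{2} = 1849$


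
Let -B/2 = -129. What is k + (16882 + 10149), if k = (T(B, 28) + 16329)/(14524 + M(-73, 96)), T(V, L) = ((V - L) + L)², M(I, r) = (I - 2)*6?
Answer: 380517187/14074 ≈ 27037.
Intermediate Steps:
M(I, r) = -12 + 6*I (M(I, r) = (-2 + I)*6 = -12 + 6*I)
B = 258 (B = -2*(-129) = 258)
T(V, L) = V²
k = 82893/14074 (k = (258² + 16329)/(14524 + (-12 + 6*(-73))) = (66564 + 16329)/(14524 + (-12 - 438)) = 82893/(14524 - 450) = 82893/14074 ≈ 5.8898)
k + (16882 + 10149) = 82893/14074 + (16882 + 10149) = 82893/14074 + 27031 = 380517187/14074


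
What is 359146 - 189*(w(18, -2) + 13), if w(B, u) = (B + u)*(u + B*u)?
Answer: 471601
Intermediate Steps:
359146 - 189*(w(18, -2) + 13) = 359146 - 189*(-2*(18 - 2 + 18² + 18*(-2)) + 13) = 359146 - 189*(-2*(18 - 2 + 324 - 36) + 13) = 359146 - 189*(-2*304 + 13) = 359146 - 189*(-608 + 13) = 359146 - 189*(-595) = 359146 + 112455 = 471601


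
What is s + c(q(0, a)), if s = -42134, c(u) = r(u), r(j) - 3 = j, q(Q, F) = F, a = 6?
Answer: -42125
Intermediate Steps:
r(j) = 3 + j
c(u) = 3 + u
s + c(q(0, a)) = -42134 + (3 + 6) = -42134 + 9 = -42125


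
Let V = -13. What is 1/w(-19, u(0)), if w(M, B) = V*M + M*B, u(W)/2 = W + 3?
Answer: 1/133 ≈ 0.0075188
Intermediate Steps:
u(W) = 6 + 2*W (u(W) = 2*(W + 3) = 2*(3 + W) = 6 + 2*W)
w(M, B) = -13*M + B*M (w(M, B) = -13*M + M*B = -13*M + B*M)
1/w(-19, u(0)) = 1/(-19*(-13 + (6 + 2*0))) = 1/(-19*(-13 + (6 + 0))) = 1/(-19*(-13 + 6)) = 1/(-19*(-7)) = 1/133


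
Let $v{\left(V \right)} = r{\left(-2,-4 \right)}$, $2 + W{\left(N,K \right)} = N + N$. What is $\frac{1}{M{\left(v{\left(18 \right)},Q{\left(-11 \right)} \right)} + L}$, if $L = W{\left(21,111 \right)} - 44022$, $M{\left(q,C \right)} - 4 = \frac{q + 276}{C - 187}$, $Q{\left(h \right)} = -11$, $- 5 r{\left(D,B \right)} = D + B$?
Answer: $- \frac{5}{219897} \approx -2.2738 \cdot 10^{-5}$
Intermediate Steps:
$r{\left(D,B \right)} = - \frac{B}{5} - \frac{D}{5}$ ($r{\left(D,B \right)} = - \frac{D + B}{5} = - \frac{B + D}{5} = - \frac{B}{5} - \frac{D}{5}$)
$W{\left(N,K \right)} = -2 + 2 N$ ($W{\left(N,K \right)} = -2 + \left(N + N\right) = -2 + 2 N$)
$v{\left(V \right)} = \frac{6}{5}$ ($v{\left(V \right)} = \left(- \frac{1}{5}\right) \left(-4\right) - - \frac{2}{5} = \frac{4}{5} + \frac{2}{5} = \frac{6}{5}$)
$M{\left(q,C \right)} = 4 + \frac{276 + q}{-187 + C}$ ($M{\left(q,C \right)} = 4 + \frac{q + 276}{C - 187} = 4 + \frac{276 + q}{-187 + C}$)
$L = -43982$ ($L = \left(-2 + 2 \cdot 21\right) - 44022 = \left(-2 + 42\right) - 44022 = 40 - 44022 = -43982$)
$\frac{1}{M{\left(v{\left(18 \right)},Q{\left(-11 \right)} \right)} + L} = \frac{1}{\frac{-472 + \frac{6}{5} + 4 \left(-11\right)}{-187 - 11} - 43982} = \frac{1}{\frac{-472 + \frac{6}{5} - 44}{-198} - 43982} = \frac{1}{\left(- \frac{1}{198}\right) \left(- \frac{2574}{5}\right) - 43982} = \frac{1}{\frac{13}{5} - 43982} = \frac{1}{- \frac{219897}{5}} = - \frac{5}{219897}$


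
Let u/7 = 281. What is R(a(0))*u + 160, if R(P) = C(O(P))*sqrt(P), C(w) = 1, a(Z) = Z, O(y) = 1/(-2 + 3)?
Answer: 160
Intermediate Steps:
O(y) = 1 (O(y) = 1/1 = 1)
u = 1967 (u = 7*281 = 1967)
R(P) = sqrt(P) (R(P) = 1*sqrt(P) = sqrt(P))
R(a(0))*u + 160 = sqrt(0)*1967 + 160 = 0*1967 + 160 = 0 + 160 = 160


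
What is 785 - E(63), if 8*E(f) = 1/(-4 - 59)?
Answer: 395641/504 ≈ 785.00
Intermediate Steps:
E(f) = -1/504 (E(f) = 1/(8*(-4 - 59)) = (⅛)/(-63) = (⅛)*(-1/63) = -1/504)
785 - E(63) = 785 - 1*(-1/504) = 785 + 1/504 = 395641/504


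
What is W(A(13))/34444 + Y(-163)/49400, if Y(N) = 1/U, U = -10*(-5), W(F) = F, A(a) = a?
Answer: 8036111/21269170000 ≈ 0.00037783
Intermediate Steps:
U = 50
Y(N) = 1/50
W(A(13))/34444 + Y(-163)/49400 = 13/34444 + (1/50)/49400 = 13*(1/34444) + (1/50)*(1/49400) = 13/34444 + 1/2470000 = 8036111/21269170000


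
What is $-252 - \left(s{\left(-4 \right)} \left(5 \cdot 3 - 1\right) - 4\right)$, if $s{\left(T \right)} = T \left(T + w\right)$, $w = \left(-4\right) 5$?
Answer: $-1592$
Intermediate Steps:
$w = -20$
$s{\left(T \right)} = T \left(-20 + T\right)$ ($s{\left(T \right)} = T \left(T - 20\right) = T \left(-20 + T\right)$)
$-252 - \left(s{\left(-4 \right)} \left(5 \cdot 3 - 1\right) - 4\right) = -252 - \left(- 4 \left(-20 - 4\right) \left(5 \cdot 3 - 1\right) - 4\right) = -252 - \left(\left(-4\right) \left(-24\right) \left(15 - 1\right) - 4\right) = -252 - \left(96 \cdot 14 - 4\right) = -252 - \left(1344 - 4\right) = -252 - 1340 = -1592$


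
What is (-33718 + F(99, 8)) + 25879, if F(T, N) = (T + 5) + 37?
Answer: -7698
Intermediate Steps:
F(T, N) = 42 + T (F(T, N) = (5 + T) + 37 = 42 + T)
(-33718 + F(99, 8)) + 25879 = (-33718 + (42 + 99)) + 25879 = (-33718 + 141) + 25879 = -33577 + 25879 = -7698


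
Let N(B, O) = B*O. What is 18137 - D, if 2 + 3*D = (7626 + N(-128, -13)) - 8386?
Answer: 53509/3 ≈ 17836.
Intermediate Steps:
D = 902/3 (D = -⅔ + ((7626 - 128*(-13)) - 8386)/3 = -⅔ + ((7626 + 1664) - 8386)/3 = -⅔ + (9290 - 8386)/3 = -⅔ + (⅓)*904 = -⅔ + 904/3 = 902/3 ≈ 300.67)
18137 - D = 18137 - 1*902/3 = 18137 - 902/3 = 53509/3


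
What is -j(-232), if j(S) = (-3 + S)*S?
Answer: -54520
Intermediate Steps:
j(S) = S*(-3 + S)
-j(-232) = -(-232)*(-3 - 232) = -(-232)*(-235) = -1*54520 = -54520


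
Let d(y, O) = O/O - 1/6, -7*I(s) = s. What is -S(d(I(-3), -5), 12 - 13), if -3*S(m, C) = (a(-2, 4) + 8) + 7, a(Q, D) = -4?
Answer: 11/3 ≈ 3.6667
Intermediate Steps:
I(s) = -s/7
d(y, O) = ⅚ (d(y, O) = 1 - 1*⅙ = 1 - ⅙ = ⅚)
S(m, C) = -11/3 (S(m, C) = -((-4 + 8) + 7)/3 = -(4 + 7)/3 = -⅓*11 = -11/3)
-S(d(I(-3), -5), 12 - 13) = -1*(-11/3) = 11/3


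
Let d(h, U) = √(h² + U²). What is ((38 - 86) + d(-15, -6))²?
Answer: 2565 - 288*√29 ≈ 1014.1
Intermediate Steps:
d(h, U) = √(U² + h²)
((38 - 86) + d(-15, -6))² = ((38 - 86) + √((-6)² + (-15)²))² = (-48 + √(36 + 225))² = (-48 + √261)² = (-48 + 3*√29)²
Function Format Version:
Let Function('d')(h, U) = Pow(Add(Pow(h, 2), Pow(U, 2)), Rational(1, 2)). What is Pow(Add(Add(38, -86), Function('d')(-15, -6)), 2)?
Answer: Add(2565, Mul(-288, Pow(29, Rational(1, 2)))) ≈ 1014.1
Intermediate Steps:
Function('d')(h, U) = Pow(Add(Pow(U, 2), Pow(h, 2)), Rational(1, 2))
Pow(Add(Add(38, -86), Function('d')(-15, -6)), 2) = Pow(Add(Add(38, -86), Pow(Add(Pow(-6, 2), Pow(-15, 2)), Rational(1, 2))), 2) = Pow(Add(-48, Pow(Add(36, 225), Rational(1, 2))), 2) = Pow(Add(-48, Pow(261, Rational(1, 2))), 2) = Pow(Add(-48, Mul(3, Pow(29, Rational(1, 2)))), 2)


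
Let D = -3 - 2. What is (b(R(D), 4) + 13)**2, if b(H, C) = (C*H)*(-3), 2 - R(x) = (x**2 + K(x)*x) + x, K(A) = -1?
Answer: 83521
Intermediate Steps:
D = -5
R(x) = 2 - x**2 (R(x) = 2 - ((x**2 - x) + x) = 2 - x**2)
b(H, C) = -3*C*H
(b(R(D), 4) + 13)**2 = (-3*4*(2 - 1*(-5)**2) + 13)**2 = (-3*4*(2 - 1*25) + 13)**2 = (-3*4*(2 - 25) + 13)**2 = (-3*4*(-23) + 13)**2 = (276 + 13)**2 = 289**2 = 83521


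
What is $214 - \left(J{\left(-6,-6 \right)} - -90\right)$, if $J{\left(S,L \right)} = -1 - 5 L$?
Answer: $95$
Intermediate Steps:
$214 - \left(J{\left(-6,-6 \right)} - -90\right) = 214 - \left(\left(-1 - -30\right) - -90\right) = 214 - \left(\left(-1 + 30\right) + 90\right) = 214 - \left(29 + 90\right) = 214 - 119 = 95$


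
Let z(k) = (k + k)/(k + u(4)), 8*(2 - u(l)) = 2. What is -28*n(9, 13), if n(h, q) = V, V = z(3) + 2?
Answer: -1736/19 ≈ -91.368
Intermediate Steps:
u(l) = 7/4 (u(l) = 2 - 1/8*2 = 2 - 1/4 = 7/4)
z(k) = 2*k/(7/4 + k) (z(k) = (k + k)/(k + 7/4) = (2*k)/(7/4 + k) = 2*k/(7/4 + k))
V = 62/19 (V = 8*3/(7 + 4*3) + 2 = 8*3/(7 + 12) + 2 = 8*3/19 + 2 = 8*3*(1/19) + 2 = 24/19 + 2 = 62/19 ≈ 3.2632)
n(h, q) = 62/19
-28*n(9, 13) = -28*62/19 = -1736/19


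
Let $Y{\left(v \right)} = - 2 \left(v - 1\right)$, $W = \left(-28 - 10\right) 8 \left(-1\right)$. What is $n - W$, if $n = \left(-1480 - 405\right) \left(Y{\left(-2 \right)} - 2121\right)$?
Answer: $3986471$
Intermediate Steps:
$W = 304$ ($W = \left(-38\right) \left(-8\right) = 304$)
$Y{\left(v \right)} = 2 - 2 v$ ($Y{\left(v \right)} = - 2 \left(-1 + v\right) = 2 - 2 v$)
$n = 3986775$ ($n = \left(-1480 - 405\right) \left(\left(2 - -4\right) - 2121\right) = - 1885 \left(\left(2 + 4\right) - 2121\right) = - 1885 \left(6 - 2121\right) = \left(-1885\right) \left(-2115\right) = 3986775$)
$n - W = 3986775 - 304 = 3986471$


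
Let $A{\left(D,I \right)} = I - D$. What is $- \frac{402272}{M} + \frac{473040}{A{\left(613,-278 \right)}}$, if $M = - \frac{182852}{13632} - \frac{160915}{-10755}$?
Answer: $- \frac{10834723866992}{41620337} \approx -2.6032 \cdot 10^{5}$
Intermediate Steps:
$M = \frac{3783667}{2443536}$ ($M = \left(-182852\right) \frac{1}{13632} - - \frac{32183}{2151} = - \frac{45713}{3408} + \frac{32183}{2151} = \frac{3783667}{2443536} \approx 1.5484$)
$- \frac{402272}{M} + \frac{473040}{A{\left(613,-278 \right)}} = - \frac{402272}{\frac{3783667}{2443536}} + \frac{473040}{-278 - 613} = \left(-402272\right) \frac{2443536}{3783667} + \frac{473040}{-278 - 613} = - \frac{982966113792}{3783667} + \frac{473040}{-891} = - \frac{982966113792}{3783667} + 473040 \left(- \frac{1}{891}\right) = - \frac{982966113792}{3783667} - \frac{5840}{11} = - \frac{10834723866992}{41620337}$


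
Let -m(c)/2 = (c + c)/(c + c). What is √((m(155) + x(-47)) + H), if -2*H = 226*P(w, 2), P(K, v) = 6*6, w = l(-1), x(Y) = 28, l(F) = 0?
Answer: I*√4042 ≈ 63.577*I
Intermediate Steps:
w = 0
P(K, v) = 36
m(c) = -2 (m(c) = -2*(c + c)/(c + c) = -2*2*c/(2*c) = -2*2*c*1/(2*c) = -2*1 = -2)
H = -4068 (H = -113*36 = -½*8136 = -4068)
√((m(155) + x(-47)) + H) = √((-2 + 28) - 4068) = √(26 - 4068) = √(-4042) = I*√4042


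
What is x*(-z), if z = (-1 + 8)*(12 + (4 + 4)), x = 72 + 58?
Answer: -18200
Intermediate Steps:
x = 130
z = 140 (z = 7*(12 + 8) = 7*20 = 140)
x*(-z) = 130*(-1*140) = 130*(-140) = -18200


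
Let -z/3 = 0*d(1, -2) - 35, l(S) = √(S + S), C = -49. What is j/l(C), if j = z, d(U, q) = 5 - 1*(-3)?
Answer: -15*I*√2/2 ≈ -10.607*I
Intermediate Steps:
d(U, q) = 8 (d(U, q) = 5 + 3 = 8)
l(S) = √2*√S (l(S) = √(2*S) = √2*√S)
z = 105 (z = -3*(0*8 - 35) = -3*(0 - 35) = -3*(-35) = 105)
j = 105
j/l(C) = 105/((√2*√(-49))) = 105/((√2*(7*I))) = 105/((7*I*√2)) = 105*(-I*√2/14) = -15*I*√2/2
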